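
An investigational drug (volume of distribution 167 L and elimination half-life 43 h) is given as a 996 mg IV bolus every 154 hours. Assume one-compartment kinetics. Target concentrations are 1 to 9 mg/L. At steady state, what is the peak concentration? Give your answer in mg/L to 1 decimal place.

k = ln2/t½ = ln2/43 ≈ 0.016120 h⁻¹; fraction remaining f = e^(−kτ) = e^(−0.016120×154) ≈ 0.0835.
Accumulation ratio R = 1/(1 − f) ≈ 1/0.9165 ≈ 1.0911.
Each bolus raises the concentration by D/Vd = 996/167 ≈ 5.964 mg/L.
Steady-state peak Cmax,ss = C₀·R ≈ 5.964 × 1.0911 ≈ 6.507 mg/L.
Peak 6.5 mg/L vs MTC 9 mg/L: below toxic threshold.

6.5 mg/L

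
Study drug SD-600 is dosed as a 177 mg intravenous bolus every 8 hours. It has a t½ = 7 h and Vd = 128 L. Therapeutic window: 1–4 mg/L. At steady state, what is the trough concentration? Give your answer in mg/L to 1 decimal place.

k = ln2/t½ = ln2/7 ≈ 0.099021 h⁻¹; fraction remaining f = e^(−kτ) = e^(−0.099021×8) ≈ 0.4529.
At steady state, accumulation factor R = 1/(1 − e^(−kτ)) ≈ 1.8278.
Each bolus raises the concentration by D/Vd = 177/128 ≈ 1.383 mg/L.
Steady-state peak Cmax,ss = C₀·R ≈ 1.383 × 1.8278 ≈ 2.528 mg/L.
Steady-state trough Cmin,ss = Cmax,ss·f ≈ 2.528 × 0.4529 ≈ 1.145 mg/L.
Trough 1.1 mg/L vs MEC 1 mg/L: adequate.

1.1 mg/L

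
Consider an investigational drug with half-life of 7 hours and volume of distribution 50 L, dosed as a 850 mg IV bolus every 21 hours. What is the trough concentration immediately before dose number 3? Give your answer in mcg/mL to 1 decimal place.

f = (1/2)^(τ/t½) = (1/2)^(21/7) ≈ 0.1250.
C₀ = D/Vd = 850/50 ≈ 17.000 mcg/mL.
Before the 3rd dose, 2 doses have been given. Superposition: Cmin = C₀·(f + f²).
≈ 17.000 × (0.1250 + 0.0156) ≈ 17.000 × 0.1406 ≈ 2.390 mcg/mL.

2.4 mcg/mL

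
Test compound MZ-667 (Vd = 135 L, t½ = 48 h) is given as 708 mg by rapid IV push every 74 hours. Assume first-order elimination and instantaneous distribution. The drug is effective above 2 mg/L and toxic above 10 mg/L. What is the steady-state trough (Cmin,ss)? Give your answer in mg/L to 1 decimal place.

2.7 mg/L

τ/t½ = 74/48 ≈ 1.5417, so fraction remaining f = (1/2)^(74/48) ≈ 0.3435.
Accumulation ratio R = 1/(1 − f) ≈ 1/0.6565 ≈ 1.5232.
Each bolus raises the concentration by D/Vd = 708/135 ≈ 5.244 mg/L.
Steady-state peak Cmax,ss = C₀·R ≈ 5.244 × 1.5232 ≈ 7.988 mg/L.
One interval later, Cmin,ss = Cmax,ss·e^(−kτ) ≈ 7.988 × 0.3435 ≈ 2.744 mg/L.
Trough 2.7 mg/L vs MEC 2 mg/L: adequate.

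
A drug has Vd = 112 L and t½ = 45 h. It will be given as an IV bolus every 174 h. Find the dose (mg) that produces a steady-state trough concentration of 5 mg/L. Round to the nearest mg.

7609 mg

τ/t½ = 174/45 ≈ 3.8667, so f = (1/2)^(174/45) ≈ 0.068552.
Cmin,ss = (D/Vd)·f/(1−f), so D = Cmin,ss·Vd·(1−f)/f.
D = 5 × 112 × (1−f)/f ≈ 5 × 112 × 13.58747 ≈ 7608.98 mg.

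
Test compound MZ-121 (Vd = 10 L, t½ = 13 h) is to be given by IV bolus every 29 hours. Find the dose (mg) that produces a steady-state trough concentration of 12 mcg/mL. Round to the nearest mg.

443 mg

τ/t½ = 29/13 ≈ 2.2308, so f = (1/2)^(29/13) ≈ 0.213045.
Cmin,ss = (D/Vd)·f/(1−f), so D = Cmin,ss·Vd·(1−f)/f.
D = 12 × 10 × (1−f)/f ≈ 12 × 10 × 3.69384 ≈ 443.26 mg.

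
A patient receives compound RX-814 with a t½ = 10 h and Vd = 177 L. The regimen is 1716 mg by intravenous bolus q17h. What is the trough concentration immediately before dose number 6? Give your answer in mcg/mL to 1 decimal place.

4.3 mcg/mL

f = (1/2)^(τ/t½) = (1/2)^(17/10) ≈ 0.3078.
C₀ = D/Vd = 1716/177 ≈ 9.695 mcg/mL.
Before the 6th dose, 5 doses have been given. Superposition: Cmin = C₀·(f + f² + … + f^5).
≈ 9.695 × (0.3078 + 0.0947 + 0.0292 + 0.0090 + 0.0028) ≈ 9.695 × 0.4435 ≈ 4.300 mcg/mL.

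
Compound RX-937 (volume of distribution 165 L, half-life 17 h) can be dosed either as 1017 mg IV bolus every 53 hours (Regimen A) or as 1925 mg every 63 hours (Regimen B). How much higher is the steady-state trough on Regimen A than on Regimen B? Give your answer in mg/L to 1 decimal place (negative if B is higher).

-0.2 mg/L

Regimen A: f = (1/2)^(53/17) ≈ 0.1152; Cmin,ss = (1017/165)·f/(1−f) ≈ 0.802 mg/L.
Regimen B: f = (1/2)^(63/17) ≈ 0.0766; Cmin,ss = (1925/165)·f/(1−f) ≈ 0.968 mg/L.
Difference ≈ 0.802 − 0.968 ≈ -0.166 mg/L.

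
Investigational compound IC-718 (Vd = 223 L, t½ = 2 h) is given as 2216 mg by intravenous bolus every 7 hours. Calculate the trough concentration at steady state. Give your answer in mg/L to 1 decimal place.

1.0 mg/L

Over one 7-h interval, 7/2 ≈ 3.5 half-lives elapse, leaving f ≈ 0.0884 of each dose.
Accumulation ratio R = 1/(1 − f) ≈ 1/0.9116 ≈ 1.0970.
Each bolus raises the concentration by D/Vd = 2216/223 ≈ 9.937 mg/L.
Steady-state peak Cmax,ss = C₀·R ≈ 9.937 × 1.0970 ≈ 10.901 mg/L.
One interval later, Cmin,ss = Cmax,ss·e^(−kτ) ≈ 10.901 × 0.0884 ≈ 0.964 mg/L.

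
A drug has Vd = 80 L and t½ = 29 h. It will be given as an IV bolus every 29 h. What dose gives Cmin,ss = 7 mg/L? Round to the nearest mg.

τ/t½ = 29/29 ≈ 1, so f = (1/2)^(29/29) ≈ 0.500000.
Cmin,ss = (D/Vd)·f/(1−f), so D = Cmin,ss·Vd·(1−f)/f.
D = 7 × 80 × (1−f)/f ≈ 7 × 80 × 1.00000 ≈ 560.00 mg.

560 mg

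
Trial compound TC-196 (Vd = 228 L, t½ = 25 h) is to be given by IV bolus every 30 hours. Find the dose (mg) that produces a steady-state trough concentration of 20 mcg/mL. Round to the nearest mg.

5916 mg

τ/t½ = 30/25 ≈ 1.2, so f = (1/2)^(30/25) ≈ 0.435275.
Cmin,ss = (D/Vd)·f/(1−f), so D = Cmin,ss·Vd·(1−f)/f.
D = 20 × 228 × (1−f)/f ≈ 20 × 228 × 1.29740 ≈ 5916.14 mg.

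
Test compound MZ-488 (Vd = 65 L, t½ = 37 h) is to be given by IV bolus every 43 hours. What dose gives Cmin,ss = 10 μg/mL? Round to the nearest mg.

805 mg

τ/t½ = 43/37 ≈ 1.1622, so f = (1/2)^(43/37) ≈ 0.446842.
Cmin,ss = (D/Vd)·f/(1−f), so D = Cmin,ss·Vd·(1−f)/f.
D = 10 × 65 × (1−f)/f ≈ 10 × 65 × 1.23793 ≈ 804.65 mg.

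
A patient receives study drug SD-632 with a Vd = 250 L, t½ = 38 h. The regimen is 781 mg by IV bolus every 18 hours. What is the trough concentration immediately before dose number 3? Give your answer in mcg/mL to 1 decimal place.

3.9 mcg/mL

f = (1/2)^(τ/t½) = (1/2)^(18/38) ≈ 0.7201.
C₀ = D/Vd = 781/250 ≈ 3.124 mcg/mL.
Before the 3rd dose, 2 doses have been given. Superposition: Cmin = C₀·(f + f²).
≈ 3.124 × (0.7201 + 0.5185) ≈ 3.124 × 1.2386 ≈ 3.869 mcg/mL.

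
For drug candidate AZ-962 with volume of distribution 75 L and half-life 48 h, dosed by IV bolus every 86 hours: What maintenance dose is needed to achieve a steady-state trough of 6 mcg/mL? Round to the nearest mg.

1108 mg

τ/t½ = 86/48 ≈ 1.7917, so f = (1/2)^(86/48) ≈ 0.288838.
Cmin,ss = (D/Vd)·f/(1−f), so D = Cmin,ss·Vd·(1−f)/f.
D = 6 × 75 × (1−f)/f ≈ 6 × 75 × 2.46215 ≈ 1107.97 mg.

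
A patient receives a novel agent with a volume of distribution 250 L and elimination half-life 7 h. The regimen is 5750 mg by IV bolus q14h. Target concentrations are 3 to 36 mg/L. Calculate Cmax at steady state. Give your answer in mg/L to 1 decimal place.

The dosing interval is 2 half-lives, so f = 2^(−2) = 0.25.
At steady state, R = 1/(1 − 0.25) = 4/3.
Single-dose peak C₀ = D/Vd = 5750/250 = 23 mg/L.
Steady-state peak Cmax,ss = C₀·R = 23 × 4/3 ≈ 30.667 mg/L.
Peak 30.7 mg/L vs MTC 36 mg/L: below toxic threshold.

30.7 mg/L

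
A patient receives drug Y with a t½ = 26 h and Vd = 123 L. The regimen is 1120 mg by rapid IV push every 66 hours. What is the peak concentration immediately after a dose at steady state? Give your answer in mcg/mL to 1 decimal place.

11.0 mcg/mL

τ/t½ = 66/26 ≈ 2.5385, so fraction remaining f = (1/2)^(66/26) ≈ 0.1721.
At steady state, accumulation factor R = 1/(1 − e^(−kτ)) ≈ 1.2079.
Each bolus raises the concentration by D/Vd = 1120/123 ≈ 9.106 mcg/mL.
Cmax,ss = C₀/(1 − f) ≈ 9.106/0.8279 ≈ 10.999 mcg/mL.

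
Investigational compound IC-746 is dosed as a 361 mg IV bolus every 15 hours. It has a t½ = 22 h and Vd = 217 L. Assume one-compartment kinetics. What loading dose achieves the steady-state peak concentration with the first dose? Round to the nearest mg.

959 mg

f = (1/2)^(15/22) ≈ 0.623379; accumulation ratio R = 1/(1−f) ≈ 2.65519.
Loading dose to hit Cmax,ss on first dose: D_load = D_maint·R ≈ 361 × 2.65519 ≈ 958.52 mg.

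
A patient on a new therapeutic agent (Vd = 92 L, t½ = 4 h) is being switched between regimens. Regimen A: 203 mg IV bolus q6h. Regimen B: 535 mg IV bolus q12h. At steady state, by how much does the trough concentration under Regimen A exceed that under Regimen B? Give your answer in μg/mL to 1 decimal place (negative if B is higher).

0.4 μg/mL

Regimen A: f = (1/2)^(6/4) ≈ 0.3536; Cmin,ss = (203/92)·f/(1−f) ≈ 1.207 μg/mL.
Regimen B: f = (1/2)^(12/4) ≈ 0.1250; Cmin,ss = (535/92)·f/(1−f) ≈ 0.831 μg/mL.
Difference ≈ 1.207 − 0.831 ≈ 0.376 μg/mL.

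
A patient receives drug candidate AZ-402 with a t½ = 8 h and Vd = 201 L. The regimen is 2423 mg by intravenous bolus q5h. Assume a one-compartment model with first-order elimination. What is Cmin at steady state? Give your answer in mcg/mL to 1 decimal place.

22.2 mcg/mL

k = ln2/t½ = ln2/8 ≈ 0.086643 h⁻¹; fraction remaining f = e^(−kτ) = e^(−0.086643×5) ≈ 0.6484.
Single-dose peak C₀ = D/Vd = 2423/201 ≈ 12.055 mcg/mL.
Steady-state trough Cmin,ss = C₀·f/(1−f) ≈ 12.055 × 0.6484/0.3516 ≈ 22.231 mcg/mL.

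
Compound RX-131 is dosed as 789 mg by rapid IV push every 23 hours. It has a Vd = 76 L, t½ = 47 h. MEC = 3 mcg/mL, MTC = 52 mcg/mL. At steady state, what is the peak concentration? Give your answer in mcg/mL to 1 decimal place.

36.1 mcg/mL

Over one 23-h interval, 23/47 ≈ 0.48936 half-lives elapse, leaving f ≈ 0.7123 of each dose.
At steady state, accumulation factor R = 1/(1 − e^(−kτ)) ≈ 3.4758.
Each bolus raises the concentration by D/Vd = 789/76 ≈ 10.382 mcg/mL.
Steady-state peak Cmax,ss = C₀·R ≈ 10.382 × 3.4758 ≈ 36.086 mcg/mL.
Peak 36.1 mcg/mL vs MTC 52 mcg/mL: below toxic threshold.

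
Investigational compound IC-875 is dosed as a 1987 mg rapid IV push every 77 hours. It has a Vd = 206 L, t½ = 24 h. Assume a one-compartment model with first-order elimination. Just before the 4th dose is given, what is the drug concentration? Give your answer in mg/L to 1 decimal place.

1.2 mg/L

f = (1/2)^(τ/t½) = (1/2)^(77/24) ≈ 0.1082.
C₀ = D/Vd = 1987/206 ≈ 9.646 mg/L.
Before the 4th dose, 3 doses have been given. Superposition: Cmin = C₀·(f + f² + … + f^3).
≈ 9.646 × (0.1082 + 0.0117 + 0.0013) ≈ 9.646 × 0.1212 ≈ 1.169 mg/L.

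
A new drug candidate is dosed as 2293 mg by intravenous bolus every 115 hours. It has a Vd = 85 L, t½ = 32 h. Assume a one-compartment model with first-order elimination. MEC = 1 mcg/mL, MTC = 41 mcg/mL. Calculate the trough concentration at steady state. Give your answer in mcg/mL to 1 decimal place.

k = ln2/t½ = ln2/32 ≈ 0.021661 h⁻¹; fraction remaining f = e^(−kτ) = e^(−0.021661×115) ≈ 0.0828.
At steady state, accumulation factor R = 1/(1 − e^(−kτ)) ≈ 1.0903.
Single-dose peak C₀ = D/Vd = 2293/85 ≈ 26.976 mcg/mL.
Cmax,ss = C₀/(1 − f) ≈ 26.976/0.9172 ≈ 29.411 mcg/mL.
One interval later, Cmin,ss = Cmax,ss·e^(−kτ) ≈ 29.411 × 0.0828 ≈ 2.435 mcg/mL.
Trough 2.4 mcg/mL vs MEC 1 mcg/mL: adequate.

2.4 mcg/mL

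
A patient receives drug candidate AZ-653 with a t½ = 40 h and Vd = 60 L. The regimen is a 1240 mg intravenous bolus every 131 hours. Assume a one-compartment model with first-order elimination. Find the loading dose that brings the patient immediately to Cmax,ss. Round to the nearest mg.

1383 mg

f = (1/2)^(131/40) ≈ 0.103306; accumulation ratio R = 1/(1−f) ≈ 1.11521.
Loading dose to hit Cmax,ss on first dose: D_load = D_maint·R ≈ 1240 × 1.11521 ≈ 1382.86 mg.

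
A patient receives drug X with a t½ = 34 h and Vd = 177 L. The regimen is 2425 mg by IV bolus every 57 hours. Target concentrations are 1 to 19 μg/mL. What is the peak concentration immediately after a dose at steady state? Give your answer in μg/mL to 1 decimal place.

19.9 μg/mL

k = ln2/t½ = ln2/34 ≈ 0.020387 h⁻¹; fraction remaining f = e^(−kτ) = e^(−0.020387×57) ≈ 0.3128.
Accumulation ratio R = 1/(1 − f) ≈ 1/0.6872 ≈ 1.4552.
Each bolus raises the concentration by D/Vd = 2425/177 ≈ 13.701 μg/mL.
Cmax,ss = C₀/(1 − f) ≈ 13.701/0.6872 ≈ 19.937 μg/mL.
Peak 19.9 μg/mL vs MTC 19 μg/mL: exceeds toxic threshold.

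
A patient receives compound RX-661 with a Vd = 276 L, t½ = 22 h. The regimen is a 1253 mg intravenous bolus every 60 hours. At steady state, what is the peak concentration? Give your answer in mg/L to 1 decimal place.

5.3 mg/L

τ/t½ = 60/22 ≈ 2.7273, so fraction remaining f = (1/2)^(60/22) ≈ 0.1510.
At steady state, accumulation factor R = 1/(1 − e^(−kτ)) ≈ 1.1779.
Single-dose peak C₀ = D/Vd = 1253/276 ≈ 4.540 mg/L.
Steady-state peak Cmax,ss = C₀·R ≈ 4.540 × 1.1779 ≈ 5.348 mg/L.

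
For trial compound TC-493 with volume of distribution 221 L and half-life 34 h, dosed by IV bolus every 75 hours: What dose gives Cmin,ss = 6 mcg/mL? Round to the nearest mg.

4792 mg

τ/t½ = 75/34 ≈ 2.2059, so f = (1/2)^(75/34) ≈ 0.216752.
Cmin,ss = (D/Vd)·f/(1−f), so D = Cmin,ss·Vd·(1−f)/f.
D = 6 × 221 × (1−f)/f ≈ 6 × 221 × 3.61357 ≈ 4791.59 mg.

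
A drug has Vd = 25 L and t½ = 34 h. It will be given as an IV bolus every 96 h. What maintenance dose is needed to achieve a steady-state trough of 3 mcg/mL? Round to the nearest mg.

τ/t½ = 96/34 ≈ 2.8235, so f = (1/2)^(96/34) ≈ 0.141264.
Cmin,ss = (D/Vd)·f/(1−f), so D = Cmin,ss·Vd·(1−f)/f.
D = 3 × 25 × (1−f)/f ≈ 3 × 25 × 6.07894 ≈ 455.92 mg.

456 mg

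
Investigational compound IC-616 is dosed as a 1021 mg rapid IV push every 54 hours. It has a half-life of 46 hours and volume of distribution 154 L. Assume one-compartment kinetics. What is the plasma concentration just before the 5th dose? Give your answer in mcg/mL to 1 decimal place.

5.1 mcg/mL

f = (1/2)^(τ/t½) = (1/2)^(54/46) ≈ 0.4432.
C₀ = D/Vd = 1021/154 ≈ 6.630 mcg/mL.
Before the 5th dose, 4 doses have been given. Superposition: Cmin = C₀·(f + f² + … + f^4).
≈ 6.630 × (0.4432 + 0.1964 + 0.0871 + 0.0386) ≈ 6.630 × 0.7653 ≈ 5.074 mcg/mL.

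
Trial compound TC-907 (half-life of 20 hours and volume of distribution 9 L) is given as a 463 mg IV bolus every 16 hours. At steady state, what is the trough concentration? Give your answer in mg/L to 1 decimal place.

69.4 mg/L

τ/t½ = 16/20 ≈ 0.8, so fraction remaining f = (1/2)^(16/20) ≈ 0.5743.
Accumulation ratio R = 1/(1 − f) ≈ 1/0.4257 ≈ 2.3491.
Single-dose peak C₀ = D/Vd = 463/9 ≈ 51.444 mg/L.
Cmax,ss = C₀/(1 − f) ≈ 51.444/0.4257 ≈ 120.846 mg/L.
Steady-state trough Cmin,ss = Cmax,ss·f ≈ 120.846 × 0.5743 ≈ 69.402 mg/L.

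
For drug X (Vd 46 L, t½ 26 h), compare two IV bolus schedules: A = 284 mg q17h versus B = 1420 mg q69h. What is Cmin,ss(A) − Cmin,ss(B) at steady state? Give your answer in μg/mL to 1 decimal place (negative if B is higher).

Regimen A: f = (1/2)^(17/26) ≈ 0.6356; Cmin,ss = (284/46)·f/(1−f) ≈ 10.769 μg/mL.
Regimen B: f = (1/2)^(69/26) ≈ 0.1589; Cmin,ss = (1420/46)·f/(1−f) ≈ 5.832 μg/mL.
Difference ≈ 10.769 − 5.832 ≈ 4.937 μg/mL.

4.9 μg/mL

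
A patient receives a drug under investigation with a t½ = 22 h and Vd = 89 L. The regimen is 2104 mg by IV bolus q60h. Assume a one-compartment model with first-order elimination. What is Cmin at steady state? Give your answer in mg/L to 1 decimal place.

k = ln2/t½ = ln2/22 ≈ 0.031507 h⁻¹; fraction remaining f = e^(−kτ) = e^(−0.031507×60) ≈ 0.1510.
Accumulation ratio R = 1/(1 − f) ≈ 1/0.8490 ≈ 1.1779.
Single-dose peak C₀ = D/Vd = 2104/89 ≈ 23.640 mg/L.
Cmax,ss = C₀/(1 − f) ≈ 23.640/0.8490 ≈ 27.845 mg/L.
One interval later, Cmin,ss = Cmax,ss·e^(−kτ) ≈ 27.845 × 0.1510 ≈ 4.205 mg/L.

4.2 mg/L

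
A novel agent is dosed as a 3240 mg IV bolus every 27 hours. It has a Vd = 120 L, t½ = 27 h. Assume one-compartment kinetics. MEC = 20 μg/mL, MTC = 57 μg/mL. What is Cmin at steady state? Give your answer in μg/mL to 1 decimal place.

27.0 μg/mL

The dosing interval is 1 half-life, so f = 2^(−1) = 0.5.
Accumulation ratio R = 1/(1 − f) = 1/0.5 = 2/1.
Single-dose peak C₀ = D/Vd = 3240/120 = 27 μg/mL.
Steady-state peak Cmax,ss = C₀·R = 27 × 2/1 ≈ 54.000 μg/mL.
Steady-state trough Cmin,ss = Cmax,ss·f ≈ 54.000 × 0.5 ≈ 27.000 μg/mL.
Trough 27.0 μg/mL vs MEC 20 μg/mL: adequate.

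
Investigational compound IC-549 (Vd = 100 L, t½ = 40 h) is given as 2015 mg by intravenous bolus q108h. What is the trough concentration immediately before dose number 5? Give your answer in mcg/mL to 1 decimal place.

f = (1/2)^(τ/t½) = (1/2)^(108/40) ≈ 0.1539.
C₀ = D/Vd = 2015/100 ≈ 20.150 mcg/mL.
Before the 5th dose, 4 doses have been given. Superposition: Cmin = C₀·(f + f² + … + f^4).
≈ 20.150 × (0.1539 + 0.0237 + 0.0036 + 0.0006) ≈ 20.150 × 0.1818 ≈ 3.663 mcg/mL.

3.7 mcg/mL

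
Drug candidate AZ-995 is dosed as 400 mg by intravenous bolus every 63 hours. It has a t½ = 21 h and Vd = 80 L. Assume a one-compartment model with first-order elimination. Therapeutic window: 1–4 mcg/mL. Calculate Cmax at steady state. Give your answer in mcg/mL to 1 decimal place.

τ = 63 h = 3 half-lives, so f = (1/2)^3 = 0.125.
At steady state, R = 1/(1 − 0.125) = 8/7.
Single-dose peak C₀ = D/Vd = 400/80 = 5 mcg/mL.
Steady-state peak Cmax,ss = C₀·R = 5 × 8/7 ≈ 5.714 mcg/mL.
Peak 5.7 mcg/mL vs MTC 4 mcg/mL: exceeds toxic threshold.

5.7 mcg/mL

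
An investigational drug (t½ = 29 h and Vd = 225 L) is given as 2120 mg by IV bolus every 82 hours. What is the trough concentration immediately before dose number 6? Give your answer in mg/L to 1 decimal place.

1.5 mg/L

f = (1/2)^(τ/t½) = (1/2)^(82/29) ≈ 0.1409.
C₀ = D/Vd = 2120/225 ≈ 9.422 mg/L.
Before the 6th dose, 5 doses have been given. Superposition: Cmin = C₀·(f + f² + … + f^5).
≈ 9.422 × (0.1409 + 0.0199 + 0.0028 + 0.0004 + 0.0001) ≈ 9.422 × 0.1641 ≈ 1.546 mg/L.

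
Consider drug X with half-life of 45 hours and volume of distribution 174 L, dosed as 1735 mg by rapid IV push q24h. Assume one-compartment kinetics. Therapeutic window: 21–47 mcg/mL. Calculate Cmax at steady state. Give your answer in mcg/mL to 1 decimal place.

τ/t½ = 24/45 ≈ 0.53333, so fraction remaining f = (1/2)^(24/45) ≈ 0.6910.
At steady state, accumulation factor R = 1/(1 − e^(−kτ)) ≈ 3.2362.
Single-dose peak C₀ = D/Vd = 1735/174 ≈ 9.971 mcg/mL.
Steady-state peak Cmax,ss = C₀·R ≈ 9.971 × 3.2362 ≈ 32.268 mcg/mL.
Peak 32.3 mcg/mL vs MTC 47 mcg/mL: below toxic threshold.

32.3 mcg/mL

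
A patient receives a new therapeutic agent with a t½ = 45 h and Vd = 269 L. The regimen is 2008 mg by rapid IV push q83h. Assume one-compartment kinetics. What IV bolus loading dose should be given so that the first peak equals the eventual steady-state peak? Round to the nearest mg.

f = (1/2)^(83/45) ≈ 0.278463; accumulation ratio R = 1/(1−f) ≈ 1.38593.
Loading dose to hit Cmax,ss on first dose: D_load = D_maint·R ≈ 2008 × 1.38593 ≈ 2782.95 mg.

2783 mg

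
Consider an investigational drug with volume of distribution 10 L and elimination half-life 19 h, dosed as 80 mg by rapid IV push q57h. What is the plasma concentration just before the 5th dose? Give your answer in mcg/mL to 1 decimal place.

1.1 mcg/mL

f = (1/2)^(τ/t½) = (1/2)^(57/19) ≈ 0.1250.
C₀ = D/Vd = 80/10 ≈ 8.000 mcg/mL.
Before the 5th dose, 4 doses have been given. Superposition: Cmin = C₀·(f + f² + … + f^4).
≈ 8.000 × (0.1250 + 0.0156 + 0.0020 + 0.0002) ≈ 8.000 × 0.1428 ≈ 1.142 mcg/mL.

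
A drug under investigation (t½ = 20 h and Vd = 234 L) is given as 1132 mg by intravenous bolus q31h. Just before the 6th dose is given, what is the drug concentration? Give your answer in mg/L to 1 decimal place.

f = (1/2)^(τ/t½) = (1/2)^(31/20) ≈ 0.3415.
C₀ = D/Vd = 1132/234 ≈ 4.838 mg/L.
Before the 6th dose, 5 doses have been given. Superposition: Cmin = C₀·(f + f² + … + f^5).
≈ 4.838 × (0.3415 + 0.1166 + 0.0398 + 0.0136 + 0.0046) ≈ 4.838 × 0.5161 ≈ 2.497 mg/L.

2.5 mg/L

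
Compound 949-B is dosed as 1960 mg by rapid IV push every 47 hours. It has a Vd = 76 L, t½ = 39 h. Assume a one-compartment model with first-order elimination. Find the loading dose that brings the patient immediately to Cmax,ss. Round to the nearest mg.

f = (1/2)^(47/39) ≈ 0.433731; accumulation ratio R = 1/(1−f) ≈ 1.76595.
Loading dose to hit Cmax,ss on first dose: D_load = D_maint·R ≈ 1960 × 1.76595 ≈ 3461.26 mg.

3461 mg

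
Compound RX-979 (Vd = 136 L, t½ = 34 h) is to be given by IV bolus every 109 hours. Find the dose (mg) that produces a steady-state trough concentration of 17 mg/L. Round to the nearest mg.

τ/t½ = 109/34 ≈ 3.2059, so f = (1/2)^(109/34) ≈ 0.108376.
Cmin,ss = (D/Vd)·f/(1−f), so D = Cmin,ss·Vd·(1−f)/f.
D = 17 × 136 × (1−f)/f ≈ 17 × 136 × 8.22714 ≈ 19021.15 mg.

19021 mg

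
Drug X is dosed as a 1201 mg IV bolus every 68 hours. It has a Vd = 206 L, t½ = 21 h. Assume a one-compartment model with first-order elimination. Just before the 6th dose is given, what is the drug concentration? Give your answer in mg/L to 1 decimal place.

f = (1/2)^(τ/t½) = (1/2)^(68/21) ≈ 0.1060.
C₀ = D/Vd = 1201/206 ≈ 5.830 mg/L.
Before the 6th dose, 5 doses have been given. Superposition: Cmin = C₀·(f + f² + … + f^5).
≈ 5.830 × (0.1060 + 0.0112 + 0.0012 + 0.0001 + 0.0000) ≈ 5.830 × 0.1185 ≈ 0.691 mg/L.

0.7 mg/L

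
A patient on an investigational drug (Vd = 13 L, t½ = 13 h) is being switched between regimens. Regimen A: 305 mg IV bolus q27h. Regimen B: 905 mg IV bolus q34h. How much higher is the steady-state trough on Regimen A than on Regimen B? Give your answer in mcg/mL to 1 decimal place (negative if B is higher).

-6.3 mcg/mL

Regimen A: f = (1/2)^(27/13) ≈ 0.2370; Cmin,ss = (305/13)·f/(1−f) ≈ 7.288 mcg/mL.
Regimen B: f = (1/2)^(34/13) ≈ 0.1632; Cmin,ss = (905/13)·f/(1−f) ≈ 13.577 mcg/mL.
Difference ≈ 7.288 − 13.577 ≈ -6.289 mcg/mL.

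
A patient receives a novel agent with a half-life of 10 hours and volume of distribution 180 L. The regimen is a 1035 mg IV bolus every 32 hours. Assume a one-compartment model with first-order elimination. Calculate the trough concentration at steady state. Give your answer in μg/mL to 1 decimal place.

0.7 μg/mL

Over one 32-h interval, 32/10 ≈ 3.2 half-lives elapse, leaving f ≈ 0.1088 of each dose.
Accumulation ratio R = 1/(1 − f) ≈ 1/0.8912 ≈ 1.1221.
Each bolus raises the concentration by D/Vd = 1035/180 ≈ 5.750 μg/mL.
Steady-state peak Cmax,ss = C₀·R ≈ 5.750 × 1.1221 ≈ 6.452 μg/mL.
Steady-state trough Cmin,ss = Cmax,ss·f ≈ 6.452 × 0.1088 ≈ 0.702 μg/mL.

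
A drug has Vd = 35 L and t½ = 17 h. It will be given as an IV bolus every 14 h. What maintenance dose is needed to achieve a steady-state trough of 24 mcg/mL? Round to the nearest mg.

τ/t½ = 14/17 ≈ 0.82353, so f = (1/2)^(14/17) ≈ 0.565058.
Cmin,ss = (D/Vd)·f/(1−f), so D = Cmin,ss·Vd·(1−f)/f.
D = 24 × 35 × (1−f)/f ≈ 24 × 35 × 0.76973 ≈ 646.57 mg.

647 mg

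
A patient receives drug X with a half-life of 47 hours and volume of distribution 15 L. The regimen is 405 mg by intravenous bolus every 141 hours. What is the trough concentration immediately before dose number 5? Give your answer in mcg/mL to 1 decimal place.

f = (1/2)^(τ/t½) = (1/2)^(141/47) ≈ 0.1250.
C₀ = D/Vd = 405/15 ≈ 27.000 mcg/mL.
Before the 5th dose, 4 doses have been given. Superposition: Cmin = C₀·(f + f² + … + f^4).
≈ 27.000 × (0.1250 + 0.0156 + 0.0020 + 0.0002) ≈ 27.000 × 0.1428 ≈ 3.856 mcg/mL.

3.9 mcg/mL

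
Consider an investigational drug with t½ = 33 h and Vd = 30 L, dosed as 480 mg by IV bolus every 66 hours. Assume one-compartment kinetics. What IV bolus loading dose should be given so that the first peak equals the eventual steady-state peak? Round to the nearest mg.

f = (1/2)^(66/33) ≈ 0.250000; accumulation ratio R = 1/(1−f) ≈ 1.33333.
Loading dose to hit Cmax,ss on first dose: D_load = D_maint·R ≈ 480 × 1.33333 ≈ 640.00 mg.

640 mg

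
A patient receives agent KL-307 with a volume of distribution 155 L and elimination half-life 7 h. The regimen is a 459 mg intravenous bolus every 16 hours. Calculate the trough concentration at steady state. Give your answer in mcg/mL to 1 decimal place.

τ/t½ = 16/7 ≈ 2.2857, so fraction remaining f = (1/2)^(16/7) ≈ 0.2051.
Each bolus raises the concentration by D/Vd = 459/155 ≈ 2.961 mcg/mL.
Steady-state trough Cmin,ss = C₀·f/(1−f) ≈ 2.961 × 0.2051/0.7949 ≈ 0.764 mcg/mL.

0.8 mcg/mL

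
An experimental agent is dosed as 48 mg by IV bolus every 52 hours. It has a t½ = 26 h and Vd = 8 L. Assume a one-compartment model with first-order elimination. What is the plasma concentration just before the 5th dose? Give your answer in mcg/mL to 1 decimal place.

2.0 mcg/mL

f = (1/2)^(τ/t½) = (1/2)^(52/26) ≈ 0.2500.
C₀ = D/Vd = 48/8 ≈ 6.000 mcg/mL.
Before the 5th dose, 4 doses have been given. Superposition: Cmin = C₀·(f + f² + … + f^4).
≈ 6.000 × (0.2500 + 0.0625 + 0.0156 + 0.0039) ≈ 6.000 × 0.3320 ≈ 1.992 mcg/mL.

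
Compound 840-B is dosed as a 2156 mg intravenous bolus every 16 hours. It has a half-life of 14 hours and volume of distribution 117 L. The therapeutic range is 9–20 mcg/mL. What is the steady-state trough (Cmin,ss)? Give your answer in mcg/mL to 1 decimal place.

τ/t½ = 16/14 ≈ 1.1429, so fraction remaining f = (1/2)^(16/14) ≈ 0.4529.
Accumulation ratio R = 1/(1 − f) ≈ 1/0.5471 ≈ 1.8278.
Single-dose peak C₀ = D/Vd = 2156/117 ≈ 18.427 mcg/mL.
Cmax,ss = C₀/(1 − f) ≈ 18.427/0.5471 ≈ 33.681 mcg/mL.
One interval later, Cmin,ss = Cmax,ss·e^(−kτ) ≈ 33.681 × 0.4529 ≈ 15.254 mcg/mL.
Trough 15.3 mcg/mL vs MEC 9 mcg/mL: adequate.

15.3 mcg/mL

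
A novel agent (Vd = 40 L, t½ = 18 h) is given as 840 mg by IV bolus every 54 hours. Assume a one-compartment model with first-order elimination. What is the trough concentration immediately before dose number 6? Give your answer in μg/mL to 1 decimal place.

f = (1/2)^(τ/t½) = (1/2)^(54/18) ≈ 0.1250.
C₀ = D/Vd = 840/40 ≈ 21.000 μg/mL.
Before the 6th dose, 5 doses have been given. Superposition: Cmin = C₀·(f + f² + … + f^5).
≈ 21.000 × (0.1250 + 0.0156 + 0.0020 + 0.0002 + 0.0000) ≈ 21.000 × 0.1428 ≈ 2.999 μg/mL.

3.0 μg/mL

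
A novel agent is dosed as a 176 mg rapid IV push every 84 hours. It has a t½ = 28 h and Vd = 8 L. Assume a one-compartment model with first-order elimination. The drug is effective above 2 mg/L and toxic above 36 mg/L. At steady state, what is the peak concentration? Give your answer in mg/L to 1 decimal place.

25.1 mg/L

The dosing interval is 3 half-lives, so f = 2^(−3) = 0.125.
At steady state, R = 1/(1 − 0.125) = 8/7.
Single-dose peak C₀ = D/Vd = 176/8 = 22 mg/L.
Steady-state peak Cmax,ss = C₀·R = 22 × 8/7 ≈ 25.143 mg/L.
Peak 25.1 mg/L vs MTC 36 mg/L: below toxic threshold.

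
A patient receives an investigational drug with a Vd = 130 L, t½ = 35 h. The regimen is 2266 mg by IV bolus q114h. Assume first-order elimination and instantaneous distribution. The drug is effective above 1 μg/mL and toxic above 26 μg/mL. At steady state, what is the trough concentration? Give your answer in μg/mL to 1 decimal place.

k = ln2/t½ = ln2/35 ≈ 0.019804 h⁻¹; fraction remaining f = e^(−kτ) = e^(−0.019804×114) ≈ 0.1046.
Accumulation ratio R = 1/(1 − f) ≈ 1/0.8954 ≈ 1.1168.
Each bolus raises the concentration by D/Vd = 2266/130 ≈ 17.431 μg/mL.
Steady-state peak Cmax,ss = C₀·R ≈ 17.431 × 1.1168 ≈ 19.467 μg/mL.
Steady-state trough Cmin,ss = Cmax,ss·f ≈ 19.467 × 0.1046 ≈ 2.036 μg/mL.
Trough 2.0 μg/mL vs MEC 1 μg/mL: adequate.

2.0 μg/mL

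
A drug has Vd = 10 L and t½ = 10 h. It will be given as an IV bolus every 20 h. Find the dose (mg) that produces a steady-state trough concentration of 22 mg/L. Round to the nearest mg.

τ/t½ = 20/10 ≈ 2, so f = (1/2)^(20/10) ≈ 0.250000.
Cmin,ss = (D/Vd)·f/(1−f), so D = Cmin,ss·Vd·(1−f)/f.
D = 22 × 10 × (1−f)/f ≈ 22 × 10 × 3.00000 ≈ 660.00 mg.

660 mg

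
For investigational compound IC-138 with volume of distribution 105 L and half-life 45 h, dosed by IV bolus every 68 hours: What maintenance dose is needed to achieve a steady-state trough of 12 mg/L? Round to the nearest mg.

2331 mg

τ/t½ = 68/45 ≈ 1.5111, so f = (1/2)^(68/45) ≈ 0.350841.
Cmin,ss = (D/Vd)·f/(1−f), so D = Cmin,ss·Vd·(1−f)/f.
D = 12 × 105 × (1−f)/f ≈ 12 × 105 × 1.85029 ≈ 2331.37 mg.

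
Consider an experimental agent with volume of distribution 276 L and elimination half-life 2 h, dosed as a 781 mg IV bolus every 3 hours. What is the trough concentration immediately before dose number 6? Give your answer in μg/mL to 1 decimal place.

1.5 μg/mL

f = (1/2)^(τ/t½) = (1/2)^(3/2) ≈ 0.3536.
C₀ = D/Vd = 781/276 ≈ 2.830 μg/mL.
Before the 6th dose, 5 doses have been given. Superposition: Cmin = C₀·(f + f² + … + f^5).
≈ 2.830 × (0.3536 + 0.1250 + 0.0442 + 0.0156 + 0.0055) ≈ 2.830 × 0.5439 ≈ 1.539 μg/mL.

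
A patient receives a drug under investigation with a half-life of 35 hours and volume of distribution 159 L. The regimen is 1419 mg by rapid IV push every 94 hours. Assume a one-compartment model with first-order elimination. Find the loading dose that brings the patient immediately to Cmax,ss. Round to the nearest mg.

f = (1/2)^(94/35) ≈ 0.155424; accumulation ratio R = 1/(1−f) ≈ 1.18403.
Loading dose to hit Cmax,ss on first dose: D_load = D_maint·R ≈ 1419 × 1.18403 ≈ 1680.14 mg.

1680 mg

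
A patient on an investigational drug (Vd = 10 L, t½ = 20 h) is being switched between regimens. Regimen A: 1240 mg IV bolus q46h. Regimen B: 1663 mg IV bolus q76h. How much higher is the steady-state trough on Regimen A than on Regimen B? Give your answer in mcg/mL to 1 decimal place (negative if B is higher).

Regimen A: f = (1/2)^(46/20) ≈ 0.2031; Cmin,ss = (1240/10)·f/(1−f) ≈ 31.603 mcg/mL.
Regimen B: f = (1/2)^(76/20) ≈ 0.0718; Cmin,ss = (1663/10)·f/(1−f) ≈ 12.864 mcg/mL.
Difference ≈ 31.603 − 12.864 ≈ 18.739 mcg/mL.

18.7 mcg/mL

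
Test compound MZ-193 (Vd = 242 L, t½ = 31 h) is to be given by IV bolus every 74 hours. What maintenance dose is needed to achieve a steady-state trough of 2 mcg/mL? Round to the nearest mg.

2048 mg

τ/t½ = 74/31 ≈ 2.3871, so f = (1/2)^(74/31) ≈ 0.191167.
Cmin,ss = (D/Vd)·f/(1−f), so D = Cmin,ss·Vd·(1−f)/f.
D = 2 × 242 × (1−f)/f ≈ 2 × 242 × 4.23103 ≈ 2047.82 mg.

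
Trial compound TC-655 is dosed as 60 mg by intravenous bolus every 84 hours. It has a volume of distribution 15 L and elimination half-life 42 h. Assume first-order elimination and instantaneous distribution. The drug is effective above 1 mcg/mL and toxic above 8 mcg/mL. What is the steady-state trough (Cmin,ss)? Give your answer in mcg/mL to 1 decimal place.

1.3 mcg/mL

τ = 84 h = 2 half-lives, so f = (1/2)^2 = 0.25.
Accumulation ratio R = 1/(1 − f) = 1/0.75 = 4/3.
Single-dose peak C₀ = D/Vd = 60/15 = 4 mcg/mL.
Steady-state peak Cmax,ss = C₀·R = 4 × 4/3 ≈ 5.333 mcg/mL.
Steady-state trough Cmin,ss = Cmax,ss·f ≈ 5.333 × 0.25 ≈ 1.333 mcg/mL.
Trough 1.3 mcg/mL vs MEC 1 mcg/mL: adequate.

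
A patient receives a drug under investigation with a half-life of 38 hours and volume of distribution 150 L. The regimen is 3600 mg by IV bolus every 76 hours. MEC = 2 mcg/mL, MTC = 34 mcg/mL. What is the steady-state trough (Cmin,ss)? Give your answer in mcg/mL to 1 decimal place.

8.0 mcg/mL

τ = 76 h = 2 half-lives, so f = (1/2)^2 = 0.25.
Accumulation ratio R = 1/(1 − f) = 1/0.75 = 4/3.
Single-dose peak C₀ = D/Vd = 3600/150 = 24 mcg/mL.
Steady-state peak Cmax,ss = C₀·R = 24 × 4/3 ≈ 32.000 mcg/mL.
Steady-state trough Cmin,ss = Cmax,ss·f ≈ 32.000 × 0.25 ≈ 8.000 mcg/mL.
Trough 8.0 mcg/mL vs MEC 2 mcg/mL: adequate.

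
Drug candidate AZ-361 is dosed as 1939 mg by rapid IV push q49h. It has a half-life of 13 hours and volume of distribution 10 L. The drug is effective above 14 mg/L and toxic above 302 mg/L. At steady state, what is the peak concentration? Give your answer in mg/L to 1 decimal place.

209.2 mg/L

Over one 49-h interval, 49/13 ≈ 3.7692 half-lives elapse, leaving f ≈ 0.0733 of each dose.
Accumulation ratio R = 1/(1 − f) ≈ 1/0.9267 ≈ 1.0791.
Single-dose peak C₀ = D/Vd = 1939/10 ≈ 193.900 mg/L.
Steady-state peak Cmax,ss = C₀·R ≈ 193.900 × 1.0791 ≈ 209.237 mg/L.
Peak 209.2 mg/L vs MTC 302 mg/L: below toxic threshold.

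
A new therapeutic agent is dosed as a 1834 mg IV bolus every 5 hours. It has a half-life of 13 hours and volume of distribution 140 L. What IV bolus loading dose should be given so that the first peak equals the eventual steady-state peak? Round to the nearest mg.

7837 mg

f = (1/2)^(5/13) ≈ 0.765983; accumulation ratio R = 1/(1−f) ≈ 4.27319.
Loading dose to hit Cmax,ss on first dose: D_load = D_maint·R ≈ 1834 × 4.27319 ≈ 7837.03 mg.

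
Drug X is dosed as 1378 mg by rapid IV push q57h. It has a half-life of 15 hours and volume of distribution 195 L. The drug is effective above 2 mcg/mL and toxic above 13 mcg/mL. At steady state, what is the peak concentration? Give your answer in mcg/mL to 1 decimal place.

k = ln2/t½ = ln2/15 ≈ 0.046210 h⁻¹; fraction remaining f = e^(−kτ) = e^(−0.046210×57) ≈ 0.0718.
Accumulation ratio R = 1/(1 − f) ≈ 1/0.9282 ≈ 1.0774.
Each bolus raises the concentration by D/Vd = 1378/195 ≈ 7.067 mcg/mL.
Steady-state peak Cmax,ss = C₀·R ≈ 7.067 × 1.0774 ≈ 7.614 mcg/mL.
Peak 7.6 mcg/mL vs MTC 13 mcg/mL: below toxic threshold.

7.6 mcg/mL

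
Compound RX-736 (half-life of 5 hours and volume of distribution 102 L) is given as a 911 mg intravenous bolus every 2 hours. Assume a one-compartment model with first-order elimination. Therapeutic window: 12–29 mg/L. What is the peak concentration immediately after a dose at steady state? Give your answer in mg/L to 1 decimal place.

36.9 mg/L

k = ln2/t½ = ln2/5 ≈ 0.138629 h⁻¹; fraction remaining f = e^(−kτ) = e^(−0.138629×2) ≈ 0.7579.
At steady state, accumulation factor R = 1/(1 − e^(−kτ)) ≈ 4.1305.
Each bolus raises the concentration by D/Vd = 911/102 ≈ 8.931 mg/L.
Steady-state peak Cmax,ss = C₀·R ≈ 8.931 × 4.1305 ≈ 36.889 mg/L.
Peak 36.9 mg/L vs MTC 29 mg/L: exceeds toxic threshold.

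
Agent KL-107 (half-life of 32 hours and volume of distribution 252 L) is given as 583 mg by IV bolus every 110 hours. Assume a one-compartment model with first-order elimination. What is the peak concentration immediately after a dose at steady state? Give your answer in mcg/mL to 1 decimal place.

2.5 mcg/mL

τ/t½ = 110/32 ≈ 3.4375, so fraction remaining f = (1/2)^(110/32) ≈ 0.0923.
Accumulation ratio R = 1/(1 − f) ≈ 1/0.9077 ≈ 1.1017.
Each bolus raises the concentration by D/Vd = 583/252 ≈ 2.313 mcg/mL.
Steady-state peak Cmax,ss = C₀·R ≈ 2.313 × 1.1017 ≈ 2.548 mcg/mL.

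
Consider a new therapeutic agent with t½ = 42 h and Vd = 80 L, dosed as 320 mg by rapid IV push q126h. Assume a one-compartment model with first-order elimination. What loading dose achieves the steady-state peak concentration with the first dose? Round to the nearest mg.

366 mg

f = (1/2)^(126/42) ≈ 0.125000; accumulation ratio R = 1/(1−f) ≈ 1.14286.
Loading dose to hit Cmax,ss on first dose: D_load = D_maint·R ≈ 320 × 1.14286 ≈ 365.72 mg.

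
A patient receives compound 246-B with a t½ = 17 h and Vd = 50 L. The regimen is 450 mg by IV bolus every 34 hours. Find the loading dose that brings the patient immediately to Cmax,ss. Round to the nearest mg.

600 mg

f = (1/2)^(34/17) ≈ 0.250000; accumulation ratio R = 1/(1−f) ≈ 1.33333.
Loading dose to hit Cmax,ss on first dose: D_load = D_maint·R ≈ 450 × 1.33333 ≈ 600.00 mg.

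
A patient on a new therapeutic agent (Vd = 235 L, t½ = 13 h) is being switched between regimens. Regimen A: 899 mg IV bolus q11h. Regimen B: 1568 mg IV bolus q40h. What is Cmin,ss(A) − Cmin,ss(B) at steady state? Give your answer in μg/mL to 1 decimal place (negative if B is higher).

3.9 μg/mL

Regimen A: f = (1/2)^(11/13) ≈ 0.5563; Cmin,ss = (899/235)·f/(1−f) ≈ 4.796 μg/mL.
Regimen B: f = (1/2)^(40/13) ≈ 0.1185; Cmin,ss = (1568/235)·f/(1−f) ≈ 0.897 μg/mL.
Difference ≈ 4.796 − 0.897 ≈ 3.899 μg/mL.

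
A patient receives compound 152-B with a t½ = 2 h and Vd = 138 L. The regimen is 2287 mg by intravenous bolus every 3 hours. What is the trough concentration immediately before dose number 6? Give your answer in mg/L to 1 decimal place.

f = (1/2)^(τ/t½) = (1/2)^(3/2) ≈ 0.3536.
C₀ = D/Vd = 2287/138 ≈ 16.572 mg/L.
Before the 6th dose, 5 doses have been given. Superposition: Cmin = C₀·(f + f² + … + f^5).
≈ 16.572 × (0.3536 + 0.1250 + 0.0442 + 0.0156 + 0.0055) ≈ 16.572 × 0.5439 ≈ 9.014 mg/L.

9.0 mg/L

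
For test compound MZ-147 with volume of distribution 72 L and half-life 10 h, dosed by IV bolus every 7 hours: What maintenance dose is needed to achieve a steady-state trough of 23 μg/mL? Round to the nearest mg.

τ/t½ = 7/10 ≈ 0.7, so f = (1/2)^(7/10) ≈ 0.615572.
Cmin,ss = (D/Vd)·f/(1−f), so D = Cmin,ss·Vd·(1−f)/f.
D = 23 × 72 × (1−f)/f ≈ 23 × 72 × 0.62451 ≈ 1034.19 mg.

1034 mg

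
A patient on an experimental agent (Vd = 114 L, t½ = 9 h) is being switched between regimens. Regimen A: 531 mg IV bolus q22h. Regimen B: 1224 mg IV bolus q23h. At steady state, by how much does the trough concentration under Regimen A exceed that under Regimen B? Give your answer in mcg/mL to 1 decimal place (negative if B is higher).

-1.2 mcg/mL

Regimen A: f = (1/2)^(22/9) ≈ 0.1837; Cmin,ss = (531/114)·f/(1−f) ≈ 1.048 mcg/mL.
Regimen B: f = (1/2)^(23/9) ≈ 0.1701; Cmin,ss = (1224/114)·f/(1−f) ≈ 2.201 mcg/mL.
Difference ≈ 1.048 − 2.201 ≈ -1.153 mcg/mL.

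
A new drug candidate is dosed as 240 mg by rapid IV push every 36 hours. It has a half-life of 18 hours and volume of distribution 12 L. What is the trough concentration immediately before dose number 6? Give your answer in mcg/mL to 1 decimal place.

6.7 mcg/mL

f = (1/2)^(τ/t½) = (1/2)^(36/18) ≈ 0.2500.
C₀ = D/Vd = 240/12 ≈ 20.000 mcg/mL.
Before the 6th dose, 5 doses have been given. Superposition: Cmin = C₀·(f + f² + … + f^5).
≈ 20.000 × (0.2500 + 0.0625 + 0.0156 + 0.0039 + 0.0010) ≈ 20.000 × 0.3330 ≈ 6.660 mcg/mL.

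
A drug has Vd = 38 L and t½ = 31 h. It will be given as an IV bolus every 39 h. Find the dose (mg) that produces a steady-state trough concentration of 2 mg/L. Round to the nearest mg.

τ/t½ = 39/31 ≈ 1.2581, so f = (1/2)^(39/31) ≈ 0.418105.
Cmin,ss = (D/Vd)·f/(1−f), so D = Cmin,ss·Vd·(1−f)/f.
D = 2 × 38 × (1−f)/f ≈ 2 × 38 × 1.39174 ≈ 105.77 mg.

106 mg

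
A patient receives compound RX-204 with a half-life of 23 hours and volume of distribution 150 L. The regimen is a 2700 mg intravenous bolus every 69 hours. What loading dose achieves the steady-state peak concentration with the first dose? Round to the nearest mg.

f = (1/2)^(69/23) ≈ 0.125000; accumulation ratio R = 1/(1−f) ≈ 1.14286.
Loading dose to hit Cmax,ss on first dose: D_load = D_maint·R ≈ 2700 × 1.14286 ≈ 3085.72 mg.

3086 mg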